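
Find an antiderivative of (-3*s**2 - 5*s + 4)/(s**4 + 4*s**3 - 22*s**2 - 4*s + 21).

-19*log(s - 3)/40 + 9*log(s + 7)/40 + log(s**2 - 1)/8 + C

Factor the denominator: (s - 3)*(s - 1)*(s + 1)*(s + 7).
Partial-fraction decomposition: 9/(40*(s + 7)) + 1/(8*(s + 1)) + 1/(8*(s - 1)) - 19/(40*(s - 3)).
Integrate each term: A/(s−a) contributes A·log|s−a|.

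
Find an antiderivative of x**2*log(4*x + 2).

Use integration by parts with u = log(4*x + 2), dv = x**2 dx.
Then du = 4/(4*x + 2) dx and v = x**3/3.

x**3*log(4*x + 2)/3 - x**3/9 + x**2/12 - x/12 + log(2*x + 1)/24 + C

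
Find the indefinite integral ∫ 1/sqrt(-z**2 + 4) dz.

Substitute z = 2·sin(θ), so dz = 2·cos(θ) dθ and the radical becomes sqrt(-z**2 + 4) = 2·cos(θ) by the Pythagorean identity.
Integrate the resulting trig expression in θ, then back-substitute θ = asin(z/2), sin(θ) = z/2, cos(θ) = sqrt(-z**2 + 4)/2 (absorbing any constant into C).

asin(z/2) + C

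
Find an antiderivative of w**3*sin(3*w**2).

-w**2*cos(3*w**2)/6 + sin(3*w**2)/18 + C

Let u = w², du = 2w dw; rewrite as (1/2)∫ u^1·sin(3u) du.
Now integrate by parts 1 time.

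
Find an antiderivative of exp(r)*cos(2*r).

2*exp(r)*sin(2*r)/5 + exp(r)*cos(2*r)/5 + C

Let I denote the integral. Integrate by parts with u = cos(2*r), dv = exp(r) dr, so v = exp(r): I = exp(r)*cos(2*r) + 2·∫ exp(r)*sin(2*r) dr.
Apply parts again with u = sin(2*r), dv = exp(r) dr: ∫ exp(r)*sin(2*r) dr = exp(r)*sin(2*r) − 2·I. Substituting back brings back I: I = 2*exp(r)*sin(2*r) + exp(r)*cos(2*r) − 4·I.
Solving for I: (1 + 4)·I equals the remaining terms, so I = (1/5)·(2*exp(r)*sin(2*r) + exp(r)*cos(2*r)).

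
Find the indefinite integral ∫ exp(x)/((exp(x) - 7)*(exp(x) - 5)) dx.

Let u = e^x, du = e^x dx.
The integral becomes ∫ du/((u-7)(u-5)); decompose into partial fractions.

log(exp(x) - 7)/2 - log(exp(x) - 5)/2 + C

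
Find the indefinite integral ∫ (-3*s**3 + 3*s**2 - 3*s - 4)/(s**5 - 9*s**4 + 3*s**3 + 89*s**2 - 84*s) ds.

log(s)/21 - 907*log(s - 7)/1260 + 40*log(s - 4)/63 - 7*log(s - 1)/72 + 113*log(s + 3)/840 + C

Factor the denominator: s*(s - 7)*(s - 4)*(s - 1)*(s + 3).
Partial-fraction decomposition: 113/(840*(s + 3)) - 7/(72*(s - 1)) + 40/(63*(s - 4)) - 907/(1260*(s - 7)) + 1/(21*s).
Integrate each term: A/(s−a) contributes A·log|s−a|.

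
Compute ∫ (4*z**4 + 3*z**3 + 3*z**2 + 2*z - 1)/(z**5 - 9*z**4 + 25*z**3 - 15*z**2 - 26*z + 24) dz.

Factor the denominator: (z - 4)*(z - 3)*(z - 2)*(z - 1)*(z + 1).
Partial-fraction decomposition: 1/(120*(z + 1)) - 11/(12*(z - 1)) + 103/(6*(z - 2)) - 437/(8*(z - 3)) + 1271/(30*(z - 4)).
Integrate each term: A/(z−a) contributes A·log|z−a|.

1271*log(z - 4)/30 - 437*log(z - 3)/8 + 103*log(z - 2)/6 - 11*log(z - 1)/12 + log(z + 1)/120 + C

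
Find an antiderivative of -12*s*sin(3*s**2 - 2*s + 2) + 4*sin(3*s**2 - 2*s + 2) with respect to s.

Let u = 3*s**2 - 2*s + 2, so du = (6*s - 2) ds.
Rewriting, the integral becomes -2·∫ sin(u) du = -2·-cos(u).
Substituting back, u = 3*s**2 - 2*s + 2.

2*cos(3*s**2 - 2*s + 2) + C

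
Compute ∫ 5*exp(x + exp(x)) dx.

5*exp(exp(x)) + C

Let u = exp(x), so du = (exp(x)) dx.
Rewriting, the integral becomes 5·∫ e^u du = 5·e^u.
Substituting back, u = exp(x).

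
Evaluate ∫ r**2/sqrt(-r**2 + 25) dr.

-r*sqrt(-r**2 + 25)/2 + 25*asin(r/5)/2 + C

Substitute r = 5·sin(θ), so dr = 5·cos(θ) dθ and the radical becomes sqrt(-r**2 + 25) = 5·cos(θ) by the Pythagorean identity.
Integrate the resulting trig expression in θ, then back-substitute θ = asin(r/5), sin(θ) = r/5, cos(θ) = sqrt(-r**2 + 25)/5 (absorbing any constant into C).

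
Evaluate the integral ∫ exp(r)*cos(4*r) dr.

4*exp(r)*sin(4*r)/17 + exp(r)*cos(4*r)/17 + C

Let I denote the integral. Integrate by parts with u = cos(4*r), dv = exp(r) dr, so v = exp(r): I = exp(r)*cos(4*r) + 4·∫ exp(r)*sin(4*r) dr.
Apply parts again with u = sin(4*r), dv = exp(r) dr: ∫ exp(r)*sin(4*r) dr = exp(r)*sin(4*r) − 4·I. Substituting back brings back I: I = 4*exp(r)*sin(4*r) + exp(r)*cos(4*r) − 16·I.
Solving for I: (1 + 16)·I equals the remaining terms, so I = (1/17)·(4*exp(r)*sin(4*r) + exp(r)*cos(4*r)).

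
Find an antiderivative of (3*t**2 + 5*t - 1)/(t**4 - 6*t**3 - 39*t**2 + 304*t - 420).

137*log(t - 6)/52 - 11*log(t - 5)/4 + 7*log(t - 2)/36 - 37*log(t + 7)/468 + C

Factor the denominator: (t - 6)*(t - 5)*(t - 2)*(t + 7).
Partial-fraction decomposition: -37/(468*(t + 7)) + 7/(36*(t - 2)) - 11/(4*(t - 5)) + 137/(52*(t - 6)).
Integrate each term: A/(t−a) contributes A·log|t−a|.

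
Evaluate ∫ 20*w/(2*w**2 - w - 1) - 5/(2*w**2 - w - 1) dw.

5*log(2*w**2 - w - 1) + C

Let u = 2*w**2 - w - 1, so du = (4*w - 1) dw.
Rewriting, the integral becomes 5·∫ 1/u du = 5·log(u).
Substituting back, u = 2*w**2 - w - 1.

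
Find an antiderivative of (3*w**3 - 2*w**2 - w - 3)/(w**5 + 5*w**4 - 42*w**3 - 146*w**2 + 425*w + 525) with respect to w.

Factor the denominator: (w - 5)*(w - 3)*(w + 1)*(w + 5)*(w + 7).
Partial-fraction decomposition: -1123/(1440*(w + 7)) + 423/(640*(w + 5)) - 7/(576*(w + 1)) - 57/(640*(w - 3)) + 317/(1440*(w - 5)).
Integrate each term: A/(w−a) contributes A·log|w−a|.

317*log(w - 5)/1440 - 57*log(w - 3)/640 - 7*log(w + 1)/576 + 423*log(w + 5)/640 - 1123*log(w + 7)/1440 + C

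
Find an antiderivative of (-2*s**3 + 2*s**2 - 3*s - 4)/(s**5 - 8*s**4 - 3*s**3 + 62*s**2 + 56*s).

-log(s)/14 - 613*log(s - 7)/1512 + 14*log(s - 4)/45 - 3*log(s + 1)/40 + 13*log(s + 2)/54 + C

Factor the denominator: s*(s - 7)*(s - 4)*(s + 1)*(s + 2).
Partial-fraction decomposition: 13/(54*(s + 2)) - 3/(40*(s + 1)) + 14/(45*(s - 4)) - 613/(1512*(s - 7)) - 1/(14*s).
Integrate each term: A/(s−a) contributes A·log|s−a|.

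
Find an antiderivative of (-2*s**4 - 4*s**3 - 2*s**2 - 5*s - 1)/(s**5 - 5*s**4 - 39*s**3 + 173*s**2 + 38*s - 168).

Factor the denominator: (s - 7)*(s - 4)*(s - 1)*(s + 1)*(s + 6).
Partial-fraction decomposition: -253/(650*(s + 6)) - 1/(100*(s + 1)) - 1/(18*(s - 1)) + 821/(450*(s - 4)) - 1577/(468*(s - 7)).
Integrate each term: A/(s−a) contributes A·log|s−a|.

-1577*log(s - 7)/468 + 821*log(s - 4)/450 - log(s - 1)/18 - log(s + 1)/100 - 253*log(s + 6)/650 + C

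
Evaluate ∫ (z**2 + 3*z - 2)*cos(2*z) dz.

z**2*sin(2*z)/2 + 3*z*sin(2*z)/2 + z*cos(2*z)/2 - 5*sin(2*z)/4 + 3*cos(2*z)/4 + C

Use integration by parts with u = z**2 + 3*z - 2, dv = cos(2*z) dz, so v = sin(2*z)/2.
Apply parts 2 times (tabular method): alternate signs, differentiate u down to 0, integrate dv up.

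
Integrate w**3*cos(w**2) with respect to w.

w**2*sin(w**2)/2 + cos(w**2)/2 + C

Let u = w², du = 2w dw; rewrite as (1/2)∫ u^1·cos(1u) du.
Now integrate by parts 1 time.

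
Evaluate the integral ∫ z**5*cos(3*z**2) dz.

z**4*sin(3*z**2)/6 + z**2*cos(3*z**2)/9 - sin(3*z**2)/27 + C

Let u = z², du = 2z dz; rewrite as (1/2)∫ u^2·cos(3u) du.
Now integrate by parts 2 times.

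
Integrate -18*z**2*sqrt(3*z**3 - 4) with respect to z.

Let u = 3*z**3 - 4, so du = (9*z**2) dz.
Rewriting, the integral becomes -2·∫ √u du = -2·(2/3)u^(3/2).
Substituting back, u = 3*z**3 - 4.

-4*(3*z**3 - 4)**(3/2)/3 + C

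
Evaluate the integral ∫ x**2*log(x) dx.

Use integration by parts with u = log(x), dv = x**2 dx.
Then du = 1/x dx and v = x**3/3.

x**3*log(x)/3 - x**3/9 + C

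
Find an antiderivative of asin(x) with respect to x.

Use integration by parts with u = arcsin(x), dv = dx.
Then du = 1/sqrt(-x**2 + 1) dx.

x*asin(x) + sqrt(-x**2 + 1) + C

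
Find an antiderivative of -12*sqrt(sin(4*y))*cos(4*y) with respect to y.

-2*sin(4*y)**(3/2) + C

Let u = sin(4*y), so du = (4*cos(4*y)) dy.
Rewriting, the integral becomes -3·∫ √u du = -3·(2/3)u^(3/2).
Substituting back, u = sin(4*y).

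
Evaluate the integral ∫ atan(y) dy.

y*atan(y) - log(y**2 + 1)/2 + C

Use integration by parts with u = arctan(y), dv = dy.
Then du = 1/(y**2 + 1) dy.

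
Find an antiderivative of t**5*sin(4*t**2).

-t**4*cos(4*t**2)/8 + t**2*sin(4*t**2)/16 + cos(4*t**2)/64 + C

Let u = t², du = 2t dt; rewrite as (1/2)∫ u^2·sin(4u) du.
Now integrate by parts 2 times.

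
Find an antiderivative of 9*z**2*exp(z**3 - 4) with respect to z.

Let u = z**3 - 4, so du = (3*z**2) dz.
Rewriting, the integral becomes 3·∫ e^u du = 3·e^u.
Substituting back, u = z**3 - 4.

3*exp(z**3 - 4) + C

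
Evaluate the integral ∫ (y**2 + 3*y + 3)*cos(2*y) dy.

Use integration by parts with u = y**2 + 3*y + 3, dv = cos(2*y) dy, so v = sin(2*y)/2.
Apply parts 2 times (tabular method): alternate signs, differentiate u down to 0, integrate dv up.

y**2*sin(2*y)/2 + 3*y*sin(2*y)/2 + y*cos(2*y)/2 + 5*sin(2*y)/4 + 3*cos(2*y)/4 + C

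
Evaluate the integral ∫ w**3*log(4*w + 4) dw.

w**4*log(4*w + 4)/4 - w**4/16 + w**3/12 - w**2/8 + w/4 - log(w + 1)/4 + C

Use integration by parts with u = log(4*w + 4), dv = w**3 dw.
Then du = 4/(4*w + 4) dw and v = w**4/4.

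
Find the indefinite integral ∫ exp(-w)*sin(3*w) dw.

-exp(-w)*sin(3*w)/10 - 3*exp(-w)*cos(3*w)/10 + C

Let I denote the integral. Integrate by parts with u = sin(3*w), dv = exp(-w) dw, so v = -exp(-w): I = -exp(-w)*sin(3*w) + 3·∫ exp(-w)*cos(3*w) dw.
Apply parts again with u = cos(3*w), dv = exp(-w) dw: ∫ exp(-w)*cos(3*w) dw = -exp(-w)*cos(3*w) − 3·I. Substituting back brings back I: I = -exp(-w)*sin(3*w) - 3*exp(-w)*cos(3*w) − 9·I.
Solving for I: (1 + 9)·I equals the remaining terms, so I = (1/10)·(-exp(-w)*sin(3*w) - 3*exp(-w)*cos(3*w)).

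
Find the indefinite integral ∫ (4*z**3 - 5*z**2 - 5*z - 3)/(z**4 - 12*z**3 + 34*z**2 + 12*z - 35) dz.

Factor the denominator: (z - 7)*(z - 5)*(z - 1)*(z + 1).
Partial-fraction decomposition: 7/(96*(z + 1)) - 3/(16*(z - 1)) - 347/(48*(z - 5)) + 363/(32*(z - 7)).
Integrate each term: A/(z−a) contributes A·log|z−a|.

363*log(z - 7)/32 - 347*log(z - 5)/48 - 3*log(z - 1)/16 + 7*log(z + 1)/96 + C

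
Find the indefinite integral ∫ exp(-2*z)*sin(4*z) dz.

-exp(-2*z)*sin(4*z)/10 - exp(-2*z)*cos(4*z)/5 + C

Let I denote the integral. Integrate by parts with u = sin(4*z), dv = exp(-2*z) dz, so v = -exp(-2*z)/2: I = -exp(-2*z)*sin(4*z)/2 + 2·∫ exp(-2*z)*cos(4*z) dz.
Apply parts again with u = cos(4*z), dv = exp(-2*z) dz: ∫ exp(-2*z)*cos(4*z) dz = -exp(-2*z)*cos(4*z)/2 − 2·I. Substituting back brings back I: I = -exp(-2*z)*sin(4*z)/2 - exp(-2*z)*cos(4*z) − 4·I.
Solving for I: (1 + 4)·I equals the remaining terms, so I = (1/5)·(-exp(-2*z)*sin(4*z)/2 - exp(-2*z)*cos(4*z)).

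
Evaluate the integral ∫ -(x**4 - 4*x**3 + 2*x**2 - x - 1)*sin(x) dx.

Use integration by parts with u = x**4 - 4*x**3 + 2*x**2 - x - 1, dv = -sin(x) dx, so v = cos(x).
Apply parts 4 times (tabular method): alternate signs, differentiate u down to 0, integrate dv up.

x**4*cos(x) - 4*x**3*sin(x) - 4*x**3*cos(x) + 12*x**2*sin(x) - 10*x**2*cos(x) + 20*x*sin(x) + 23*x*cos(x) - 23*sin(x) + 19*cos(x) + C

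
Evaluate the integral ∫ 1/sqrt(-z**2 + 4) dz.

asin(z/2) + C

Substitute z = 2·sin(θ), so dz = 2·cos(θ) dθ and the radical becomes sqrt(-z**2 + 4) = 2·cos(θ) by the Pythagorean identity.
Integrate the resulting trig expression in θ, then back-substitute θ = asin(z/2), sin(θ) = z/2, cos(θ) = sqrt(-z**2 + 4)/2 (absorbing any constant into C).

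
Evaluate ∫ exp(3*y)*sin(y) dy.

3*exp(3*y)*sin(y)/10 - exp(3*y)*cos(y)/10 + C

Let I denote the integral. Integrate by parts with u = sin(y), dv = exp(3*y) dy, so v = exp(3*y)/3: I = exp(3*y)*sin(y)/3 − (1/3)·∫ exp(3*y)*cos(y) dy.
Apply parts again with u = cos(y), dv = exp(3*y) dy: ∫ exp(3*y)*cos(y) dy = exp(3*y)*cos(y)/3 + (1/3)·I. Substituting back brings back I: I = exp(3*y)*sin(y)/3 - exp(3*y)*cos(y)/9 − (1/9)·I.
Solving for I: (1 + 1/9)·I equals the remaining terms, so I = (9/10)·(exp(3*y)*sin(y)/3 - exp(3*y)*cos(y)/9).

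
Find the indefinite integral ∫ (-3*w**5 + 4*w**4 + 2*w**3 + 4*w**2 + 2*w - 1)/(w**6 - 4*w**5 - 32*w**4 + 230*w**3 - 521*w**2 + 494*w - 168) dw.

Factor the denominator: (w - 4)*(w - 3)*(w - 2)*(w - 1)**2*(w + 7).
Partial-fraction decomposition: -31/(33*(w + 7)) - 23/(36*(w - 1)) - 1/(6*(w - 1)**2) + 1/(6*(w - 2)) + 31/(4*(w - 3)) - 1849/(198*(w - 4)).
Integrate each term; A/(w−a) gives A·log|w−a|; A/(w−a)² gives −A/(w−a).

-1849*log(w - 4)/198 + 31*log(w - 3)/4 + log(w - 2)/6 - 23*log(w - 1)/36 - 31*log(w + 7)/33 + 1/(6*w - 6) + C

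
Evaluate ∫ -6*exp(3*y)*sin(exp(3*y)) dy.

2*cos(exp(3*y)) + C

Let u = exp(3*y), so du = (3*exp(3*y)) dy.
Rewriting, the integral becomes -2·∫ sin(u) du = -2·-cos(u).
Substituting back, u = exp(3*y).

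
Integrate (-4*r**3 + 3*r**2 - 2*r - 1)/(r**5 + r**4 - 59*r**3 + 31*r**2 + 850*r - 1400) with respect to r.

-109*log(r - 5)/90 + 217*log(r - 4)/198 - 25*log(r - 2)/378 - 146*log(r + 5)/315 + 383*log(r + 7)/594 + C

Factor the denominator: (r - 5)*(r - 4)*(r - 2)*(r + 5)*(r + 7).
Partial-fraction decomposition: 383/(594*(r + 7)) - 146/(315*(r + 5)) - 25/(378*(r - 2)) + 217/(198*(r - 4)) - 109/(90*(r - 5)).
Integrate each term: A/(r−a) contributes A·log|r−a|.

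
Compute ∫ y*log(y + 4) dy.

y**2*log(y + 4)/2 - y**2/4 + 2*y - 8*log(y + 4) + C

Use integration by parts with u = log(y + 4), dv = y dy.
Then du = 1/(y + 4) dy and v = y**2/2.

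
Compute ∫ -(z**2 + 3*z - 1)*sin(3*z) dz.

z**2*cos(3*z)/3 - 2*z*sin(3*z)/9 + z*cos(3*z) - sin(3*z)/3 - 11*cos(3*z)/27 + C

Use integration by parts with u = z**2 + 3*z - 1, dv = -sin(3*z) dz, so v = cos(3*z)/3.
Apply parts 2 times (tabular method): alternate signs, differentiate u down to 0, integrate dv up.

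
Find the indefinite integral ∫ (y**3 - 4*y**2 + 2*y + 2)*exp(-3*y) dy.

Use integration by parts with u = y**3 - 4*y**2 + 2*y + 2, dv = exp(-3*y) dy, so v = -exp(-3*y)/3.
Apply parts 3 times (tabular method): alternate signs, differentiate u down to 0, integrate dv up.

(-y**3 + 3*y**2 - 2)*exp(-3*y)/3 + C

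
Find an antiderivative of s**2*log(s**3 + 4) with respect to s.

s**3*log(s**3 + 4)/3 - s**3/3 + 4*log(s**3 + 4)/3 + C

Let u = s**3 + 4, so du = (3*s**2) ds.
The integral becomes (1/3)·∫ log(u) du; integrate by parts with u′=log(u), dv′=du.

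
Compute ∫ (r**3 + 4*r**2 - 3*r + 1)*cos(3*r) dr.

Use integration by parts with u = r**3 + 4*r**2 - 3*r + 1, dv = cos(3*r) dr, so v = sin(3*r)/3.
Apply parts 3 times (tabular method): alternate signs, differentiate u down to 0, integrate dv up.

r**3*sin(3*r)/3 + 4*r**2*sin(3*r)/3 + r**2*cos(3*r)/3 - 11*r*sin(3*r)/9 + 8*r*cos(3*r)/9 + sin(3*r)/27 - 11*cos(3*r)/27 + C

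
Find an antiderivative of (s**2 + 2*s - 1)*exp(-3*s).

(-9*s**2 - 24*s + 1)*exp(-3*s)/27 + C

Use integration by parts with u = s**2 + 2*s - 1, dv = exp(-3*s) ds, so v = -exp(-3*s)/3.
Apply parts 2 times (tabular method): alternate signs, differentiate u down to 0, integrate dv up.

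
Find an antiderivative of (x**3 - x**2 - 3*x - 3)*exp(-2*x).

Use integration by parts with u = x**3 - x**2 - 3*x - 3, dv = exp(-2*x) dx, so v = -exp(-2*x)/2.
Apply parts 3 times (tabular method): alternate signs, differentiate u down to 0, integrate dv up.

(-4*x**3 - 2*x**2 + 10*x + 17)*exp(-2*x)/8 + C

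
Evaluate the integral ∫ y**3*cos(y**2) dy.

Let u = y², du = 2y dy; rewrite as (1/2)∫ u^1·cos(1u) du.
Now integrate by parts 1 time.

y**2*sin(y**2)/2 + cos(y**2)/2 + C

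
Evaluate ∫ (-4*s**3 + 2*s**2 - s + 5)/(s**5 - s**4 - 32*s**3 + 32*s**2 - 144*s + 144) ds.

-793*log(s - 6)/2400 - 2*log(s - 1)/175 + 947*log(s + 6)/3360 + 3*log(s**2 + 4)/100 - 63*atan(s/2)/400 + C

Factor the denominator: (s - 6)*(s - 1)*(s + 6)*(s**2 + 4).
Partial-fraction decomposition: 3*(4*s - 21)/(200*(s**2 + 4)) + 947/(3360*(s + 6)) - 2/(175*(s - 1)) - 793/(2400*(s - 6)).
Integrate each term; A/(s−a) gives A·log|s−a|; the (Bs+D)/(s²+p²) term gives a log and an atan.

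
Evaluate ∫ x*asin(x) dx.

x**2*asin(x)/2 + x*sqrt(-x**2 + 1)/4 - asin(x)/4 + C

Use integration by parts with u = arcsin(x), dv = x dx.
Then du = 1/sqrt(-x**2 + 1) dx.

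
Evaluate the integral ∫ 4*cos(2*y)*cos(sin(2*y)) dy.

2*sin(sin(2*y)) + C

Let u = sin(2*y), so du = (2*cos(2*y)) dy.
Rewriting, the integral becomes 2·∫ cos(u) du = 2·sin(u).
Substituting back, u = sin(2*y).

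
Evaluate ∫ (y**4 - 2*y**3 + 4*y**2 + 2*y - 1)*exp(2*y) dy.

Use integration by parts with u = y**4 - 2*y**3 + 4*y**2 + 2*y - 1, dv = exp(2*y) dy, so v = exp(2*y)/2.
Apply parts 4 times (tabular method): alternate signs, differentiate u down to 0, integrate dv up.

(y**4 - 4*y**3 + 10*y**2 - 8*y + 3)*exp(2*y)/2 + C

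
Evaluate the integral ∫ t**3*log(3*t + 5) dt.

Use integration by parts with u = log(3*t + 5), dv = t**3 dt.
Then du = 3/(3*t + 5) dt and v = t**4/4.

t**4*log(3*t + 5)/4 - t**4/16 + 5*t**3/36 - 25*t**2/72 + 125*t/108 - 625*log(3*t + 5)/324 + C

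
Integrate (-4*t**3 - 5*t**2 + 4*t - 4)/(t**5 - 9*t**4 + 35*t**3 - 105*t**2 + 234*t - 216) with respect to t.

-162*log(t - 4)/25 + 145*log(t - 3)/18 - 24*log(t - 2)/13 + 1583*log(t**2 + 9)/11700 + 2819*atan(t/3)/5850 + C

Factor the denominator: (t - 4)*(t - 3)*(t - 2)*(t**2 + 9).
Partial-fraction decomposition: (1583*t + 8457)/(5850*(t**2 + 9)) - 24/(13*(t - 2)) + 145/(18*(t - 3)) - 162/(25*(t - 4)).
Integrate each term; A/(t−a) gives A·log|t−a|; the (Bt+D)/(t²+p²) term gives a log and an atan.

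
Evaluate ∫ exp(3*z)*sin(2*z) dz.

Let I denote the integral. Integrate by parts with u = sin(2*z), dv = exp(3*z) dz, so v = exp(3*z)/3: I = exp(3*z)*sin(2*z)/3 − (2/3)·∫ exp(3*z)*cos(2*z) dz.
Apply parts again with u = cos(2*z), dv = exp(3*z) dz: ∫ exp(3*z)*cos(2*z) dz = exp(3*z)*cos(2*z)/3 + (2/3)·I. Substituting back brings back I: I = exp(3*z)*sin(2*z)/3 - 2*exp(3*z)*cos(2*z)/9 − (4/9)·I.
Solving for I: (1 + 4/9)·I equals the remaining terms, so I = (9/13)·(exp(3*z)*sin(2*z)/3 - 2*exp(3*z)*cos(2*z)/9).

3*exp(3*z)*sin(2*z)/13 - 2*exp(3*z)*cos(2*z)/13 + C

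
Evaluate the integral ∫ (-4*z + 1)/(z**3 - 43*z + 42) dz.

Factor the denominator: (z - 6)*(z - 1)*(z + 7).
Partial-fraction decomposition: 29/(104*(z + 7)) + 3/(40*(z - 1)) - 23/(65*(z - 6)).
Integrate each term: A/(z−a) contributes A·log|z−a|.

-23*log(z - 6)/65 + 3*log(z - 1)/40 + 29*log(z + 7)/104 + C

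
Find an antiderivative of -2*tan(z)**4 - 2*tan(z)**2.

Let u = tan(z), so du = (tan(z)**2 + 1) dz.
Rewriting, the integral becomes -2·∫ u^2 du = -2·u^3/3.
Substituting back, u = tan(z).

-2*tan(z)**3/3 + C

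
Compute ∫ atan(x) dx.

Use integration by parts with u = arctan(x), dv = dx.
Then du = 1/(x**2 + 1) dx.

x*atan(x) - log(x**2 + 1)/2 + C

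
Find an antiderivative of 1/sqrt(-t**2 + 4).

Substitute t = 2·sin(θ), so dt = 2·cos(θ) dθ and the radical becomes sqrt(-t**2 + 4) = 2·cos(θ) by the Pythagorean identity.
Integrate the resulting trig expression in θ, then back-substitute θ = asin(t/2), sin(θ) = t/2, cos(θ) = sqrt(-t**2 + 4)/2 (absorbing any constant into C).

asin(t/2) + C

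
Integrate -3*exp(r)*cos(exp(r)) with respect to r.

Let u = exp(r), so du = (exp(r)) dr.
Rewriting, the integral becomes -3·∫ cos(u) du = -3·sin(u).
Substituting back, u = exp(r).

-3*sin(exp(r)) + C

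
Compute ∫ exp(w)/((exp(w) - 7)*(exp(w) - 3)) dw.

log(exp(w) - 7)/4 - log(exp(w) - 3)/4 + C

Let u = e^w, du = e^w dw.
The integral becomes ∫ du/((u-7)(u-3)); decompose into partial fractions.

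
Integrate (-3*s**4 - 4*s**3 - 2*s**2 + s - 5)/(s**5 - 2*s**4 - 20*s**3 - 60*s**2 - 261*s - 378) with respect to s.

Factor the denominator: (s - 7)*(s + 2)*(s + 3)*(s**2 + 9).
Partial-fraction decomposition: -(166*s + 123)/(234*(s**2 + 9)) - 161/(180*(s + 3)) + 31/(117*(s + 2)) - 299/(180*(s - 7)).
Integrate each term; A/(s−a) gives A·log|s−a|; the (Bs+D)/(s²+p²) term gives a log and an atan.

-299*log(s - 7)/180 + 31*log(s + 2)/117 - 161*log(s + 3)/180 - 83*log(s**2 + 9)/234 - 41*atan(s/3)/234 + C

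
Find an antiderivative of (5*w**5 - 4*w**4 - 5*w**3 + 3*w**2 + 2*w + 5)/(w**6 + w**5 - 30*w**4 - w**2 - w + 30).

Factor the denominator: (w - 5)*(w - 1)*(w + 1)*(w + 6)*(w**2 + 1).
Partial-fraction decomposition: (5*w - 1)/(26*(w**2 + 1)) + 1159/(385*(w + 6)) + 1/(60*(w + 1)) - 3/(56*(w - 1)) + 6295/(3432*(w - 5)).
Integrate each term; A/(w−a) gives A·log|w−a|; the (Bw+D)/(w²+p²) term gives a log and an atan.

6295*log(w - 5)/3432 - 3*log(w - 1)/56 + log(w + 1)/60 + 1159*log(w + 6)/385 + 5*log(w**2 + 1)/52 - atan(w)/26 + C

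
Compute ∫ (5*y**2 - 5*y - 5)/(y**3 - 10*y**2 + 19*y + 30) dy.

145*log(y - 6)/7 - 95*log(y - 5)/6 + 5*log(y + 1)/42 + C

Factor the denominator: (y - 6)*(y - 5)*(y + 1).
Partial-fraction decomposition: 5/(42*(y + 1)) - 95/(6*(y - 5)) + 145/(7*(y - 6)).
Integrate each term: A/(y−a) contributes A·log|y−a|.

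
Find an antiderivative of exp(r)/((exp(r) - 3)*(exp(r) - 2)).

Let u = e^r, du = e^r dr.
The integral becomes ∫ du/((u-3)(u-2)); decompose into partial fractions.

log(exp(r) - 3) - log(exp(r) - 2) + C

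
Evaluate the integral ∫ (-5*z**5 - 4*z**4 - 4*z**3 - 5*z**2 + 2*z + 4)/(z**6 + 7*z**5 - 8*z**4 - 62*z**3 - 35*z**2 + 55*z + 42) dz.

Factor the denominator: (z - 3)*(z - 1)*(z + 1)**2*(z + 2)*(z + 7).
Partial-fraction decomposition: -18887/(3600*(z + 7)) + 36/(25*(z + 2)) - 59/(288*(z + 1)) + 1/(24*(z + 1)**2) + 1/(16*(z - 1)) - 841/(800*(z - 3)).
Integrate each term; A/(z−a) gives A·log|z−a|; A/(z−a)² gives −A/(z−a).

-841*log(z - 3)/800 + log(z - 1)/16 - 59*log(z + 1)/288 + 36*log(z + 2)/25 - 18887*log(z + 7)/3600 - 1/(24*z + 24) + C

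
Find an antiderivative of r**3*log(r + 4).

r**4*log(r + 4)/4 - r**4/16 + r**3/3 - 2*r**2 + 16*r - 64*log(r + 4) + C

Use integration by parts with u = log(r + 4), dv = r**3 dr.
Then du = 1/(r + 4) dr and v = r**4/4.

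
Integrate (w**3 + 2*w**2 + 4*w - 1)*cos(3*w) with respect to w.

w**3*sin(3*w)/3 + 2*w**2*sin(3*w)/3 + w**2*cos(3*w)/3 + 10*w*sin(3*w)/9 + 4*w*cos(3*w)/9 - 13*sin(3*w)/27 + 10*cos(3*w)/27 + C

Use integration by parts with u = w**3 + 2*w**2 + 4*w - 1, dv = cos(3*w) dw, so v = sin(3*w)/3.
Apply parts 3 times (tabular method): alternate signs, differentiate u down to 0, integrate dv up.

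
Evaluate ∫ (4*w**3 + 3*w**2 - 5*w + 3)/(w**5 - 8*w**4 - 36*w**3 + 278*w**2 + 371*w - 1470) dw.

3299*log(w - 7)/36000 + 37*log(w - 2)/875 + 63*log(w + 3)/1000 - 397*log(w + 5)/2016 - 1487/(600*w - 4200) + C

Factor the denominator: (w - 7)**2*(w - 2)*(w + 3)*(w + 5).
Partial-fraction decomposition: -397/(2016*(w + 5)) + 63/(1000*(w + 3)) + 37/(875*(w - 2)) + 3299/(36000*(w - 7)) + 1487/(600*(w - 7)**2).
Integrate each term; A/(w−a) gives A·log|w−a|; A/(w−a)² gives −A/(w−a).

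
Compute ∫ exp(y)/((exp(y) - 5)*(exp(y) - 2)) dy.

log(exp(y) - 5)/3 - log(exp(y) - 2)/3 + C

Let u = e^y, du = e^y dy.
The integral becomes ∫ du/((u-5)(u-2)); decompose into partial fractions.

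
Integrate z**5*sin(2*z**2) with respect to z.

-z**4*cos(2*z**2)/4 + z**2*sin(2*z**2)/4 + cos(2*z**2)/8 + C

Let u = z², du = 2z dz; rewrite as (1/2)∫ u^2·sin(2u) du.
Now integrate by parts 2 times.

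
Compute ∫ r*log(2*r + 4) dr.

r**2*log(2*r + 4)/2 - r**2/4 + r - 2*log(r + 2) + C

Use integration by parts with u = log(2*r + 4), dv = r dr.
Then du = 2/(2*r + 4) dr and v = r**2/2.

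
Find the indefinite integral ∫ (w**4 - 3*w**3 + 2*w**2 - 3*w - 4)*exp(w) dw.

Use integration by parts with u = w**4 - 3*w**3 + 2*w**2 - 3*w - 4, dv = exp(w) dw, so v = exp(w).
Apply parts 4 times (tabular method): alternate signs, differentiate u down to 0, integrate dv up.

(w**4 - 7*w**3 + 23*w**2 - 49*w + 45)*exp(w) + C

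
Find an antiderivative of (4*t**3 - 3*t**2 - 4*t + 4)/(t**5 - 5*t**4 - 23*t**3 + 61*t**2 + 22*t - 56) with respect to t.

1201*log(t - 7)/2640 - 8*log(t - 2)/45 + log(t - 1)/60 - log(t + 1)/144 - 142*log(t + 4)/495 + C

Factor the denominator: (t - 7)*(t - 2)*(t - 1)*(t + 1)*(t + 4).
Partial-fraction decomposition: -142/(495*(t + 4)) - 1/(144*(t + 1)) + 1/(60*(t - 1)) - 8/(45*(t - 2)) + 1201/(2640*(t - 7)).
Integrate each term: A/(t−a) contributes A·log|t−a|.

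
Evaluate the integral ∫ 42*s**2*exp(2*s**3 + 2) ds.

Let u = 2*s**3 + 2, so du = (6*s**2) ds.
Rewriting, the integral becomes 7·∫ e^u du = 7·e^u.
Substituting back, u = 2*s**3 + 2.

7*exp(2*s**3 + 2) + C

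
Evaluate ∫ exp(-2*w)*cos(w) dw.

exp(-2*w)*sin(w)/5 - 2*exp(-2*w)*cos(w)/5 + C

Let I denote the integral. Integrate by parts with u = cos(w), dv = exp(-2*w) dw, so v = -exp(-2*w)/2: I = -exp(-2*w)*cos(w)/2 − (1/2)·∫ exp(-2*w)*sin(w) dw.
Apply parts again with u = sin(w), dv = exp(-2*w) dw: ∫ exp(-2*w)*sin(w) dw = -exp(-2*w)*sin(w)/2 + (1/2)·I. Substituting back brings back I: I = exp(-2*w)*sin(w)/4 - exp(-2*w)*cos(w)/2 − (1/4)·I.
Solving for I: (1 + 1/4)·I equals the remaining terms, so I = (4/5)·(exp(-2*w)*sin(w)/4 - exp(-2*w)*cos(w)/2).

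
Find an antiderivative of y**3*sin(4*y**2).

Let u = y², du = 2y dy; rewrite as (1/2)∫ u^1·sin(4u) du.
Now integrate by parts 1 time.

-y**2*cos(4*y**2)/8 + sin(4*y**2)/32 + C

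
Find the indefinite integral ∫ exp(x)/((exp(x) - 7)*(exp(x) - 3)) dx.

log(exp(x) - 7)/4 - log(exp(x) - 3)/4 + C

Let u = e^x, du = e^x dx.
The integral becomes ∫ du/((u-7)(u-3)); decompose into partial fractions.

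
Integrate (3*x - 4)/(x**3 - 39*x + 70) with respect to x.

11*log(x - 5)/36 - 2*log(x - 2)/27 - 25*log(x + 7)/108 + C

Factor the denominator: (x - 5)*(x - 2)*(x + 7).
Partial-fraction decomposition: -25/(108*(x + 7)) - 2/(27*(x - 2)) + 11/(36*(x - 5)).
Integrate each term: A/(x−a) contributes A·log|x−a|.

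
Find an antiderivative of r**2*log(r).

r**3*log(r)/3 - r**3/9 + C

Use integration by parts with u = log(r), dv = r**2 dr.
Then du = 1/r dr and v = r**3/3.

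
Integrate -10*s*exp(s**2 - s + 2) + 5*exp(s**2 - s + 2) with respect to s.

-5*exp(s**2 - s + 2) + C

Let u = s**2 - s + 2, so du = (2*s - 1) ds.
Rewriting, the integral becomes -5·∫ e^u du = -5·e^u.
Substituting back, u = s**2 - s + 2.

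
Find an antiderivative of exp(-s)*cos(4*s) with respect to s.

4*exp(-s)*sin(4*s)/17 - exp(-s)*cos(4*s)/17 + C

Let I denote the integral. Integrate by parts with u = cos(4*s), dv = exp(-s) ds, so v = -exp(-s): I = -exp(-s)*cos(4*s) − 4·∫ exp(-s)*sin(4*s) ds.
Apply parts again with u = sin(4*s), dv = exp(-s) ds: ∫ exp(-s)*sin(4*s) ds = -exp(-s)*sin(4*s) + 4·I. Substituting back brings back I: I = 4*exp(-s)*sin(4*s) - exp(-s)*cos(4*s) − 16·I.
Solving for I: (1 + 16)·I equals the remaining terms, so I = (1/17)·(4*exp(-s)*sin(4*s) - exp(-s)*cos(4*s)).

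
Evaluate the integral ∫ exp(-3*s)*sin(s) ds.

Let I denote the integral. Integrate by parts with u = sin(s), dv = exp(-3*s) ds, so v = -exp(-3*s)/3: I = -exp(-3*s)*sin(s)/3 + (1/3)·∫ exp(-3*s)*cos(s) ds.
Apply parts again with u = cos(s), dv = exp(-3*s) ds: ∫ exp(-3*s)*cos(s) ds = -exp(-3*s)*cos(s)/3 − (1/3)·I. Substituting back brings back I: I = -exp(-3*s)*sin(s)/3 - exp(-3*s)*cos(s)/9 − (1/9)·I.
Solving for I: (1 + 1/9)·I equals the remaining terms, so I = (9/10)·(-exp(-3*s)*sin(s)/3 - exp(-3*s)*cos(s)/9).

-3*exp(-3*s)*sin(s)/10 - exp(-3*s)*cos(s)/10 + C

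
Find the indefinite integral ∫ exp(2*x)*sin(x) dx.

Let I denote the integral. Integrate by parts with u = sin(x), dv = exp(2*x) dx, so v = exp(2*x)/2: I = exp(2*x)*sin(x)/2 − (1/2)·∫ exp(2*x)*cos(x) dx.
Apply parts again with u = cos(x), dv = exp(2*x) dx: ∫ exp(2*x)*cos(x) dx = exp(2*x)*cos(x)/2 + (1/2)·I. Substituting back brings back I: I = exp(2*x)*sin(x)/2 - exp(2*x)*cos(x)/4 − (1/4)·I.
Solving for I: (1 + 1/4)·I equals the remaining terms, so I = (4/5)·(exp(2*x)*sin(x)/2 - exp(2*x)*cos(x)/4).

2*exp(2*x)*sin(x)/5 - exp(2*x)*cos(x)/5 + C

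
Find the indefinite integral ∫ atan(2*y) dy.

y*atan(2*y) - log(4*y**2 + 1)/4 + C

Use integration by parts with u = arctan(2*y), dv = dy.
Then du = 2/(4*y**2 + 1) dy.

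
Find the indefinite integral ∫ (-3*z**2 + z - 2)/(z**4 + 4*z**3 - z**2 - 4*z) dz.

Factor the denominator: z*(z - 1)*(z + 1)*(z + 4).
Partial-fraction decomposition: 9/(10*(z + 4)) - 1/(z + 1) - 2/(5*(z - 1)) + 1/(2*z).
Integrate each term: A/(z−a) contributes A·log|z−a|.

log(z)/2 - 2*log(z - 1)/5 - log(z + 1) + 9*log(z + 4)/10 + C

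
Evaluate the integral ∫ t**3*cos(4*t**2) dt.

t**2*sin(4*t**2)/8 + cos(4*t**2)/32 + C

Let u = t², du = 2t dt; rewrite as (1/2)∫ u^1·cos(4u) du.
Now integrate by parts 1 time.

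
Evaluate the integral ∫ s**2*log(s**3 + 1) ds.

s**3*log(s**3 + 1)/3 - s**3/3 + log(s**3 + 1)/3 + C

Let u = s**3 + 1, so du = (3*s**2) ds.
The integral becomes (1/3)·∫ log(u) du; integrate by parts with u′=log(u), dv′=du.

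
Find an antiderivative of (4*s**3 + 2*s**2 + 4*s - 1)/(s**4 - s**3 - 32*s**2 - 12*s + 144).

Factor the denominator: (s - 6)*(s - 2)*(s + 3)*(s + 4).
Partial-fraction decomposition: 241/(60*(s + 4)) - 103/(45*(s + 3)) - 47/(120*(s - 2)) + 959/(360*(s - 6)).
Integrate each term: A/(s−a) contributes A·log|s−a|.

959*log(s - 6)/360 - 47*log(s - 2)/120 - 103*log(s + 3)/45 + 241*log(s + 4)/60 + C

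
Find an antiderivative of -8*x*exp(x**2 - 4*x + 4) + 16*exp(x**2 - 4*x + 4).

-4*exp(x**2 - 4*x + 4) + C

Let u = x**2 - 4*x + 4, so du = (2*x - 4) dx.
Rewriting, the integral becomes -4·∫ e^u du = -4·e^u.
Substituting back, u = x**2 - 4*x + 4.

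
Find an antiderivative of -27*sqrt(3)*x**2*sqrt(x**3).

Let u = 3*x**3, so du = (9*x**2) dx.
Rewriting, the integral becomes -3·∫ √u du = -3·(2/3)u^(3/2).
Substituting back, u = 3*x**3.

-6*sqrt(3)*(x**3)**(3/2) + C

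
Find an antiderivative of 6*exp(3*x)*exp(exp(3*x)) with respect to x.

2*exp(exp(3*x)) + C

Let u = exp(3*x), so du = (3*exp(3*x)) dx.
Rewriting, the integral becomes 2·∫ e^u du = 2·e^u.
Substituting back, u = exp(3*x).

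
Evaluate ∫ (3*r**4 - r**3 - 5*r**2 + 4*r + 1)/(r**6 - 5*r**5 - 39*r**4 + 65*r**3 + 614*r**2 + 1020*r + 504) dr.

1661*log(r - 7)/1620 - 3517*log(r - 6)/4032 - log(r + 1)/28 + 5555*log(r + 2)/5184 - 107*log(r + 3)/90 + 29/(72*r + 144) + C

Factor the denominator: (r - 7)*(r - 6)*(r + 1)*(r + 2)**2*(r + 3).
Partial-fraction decomposition: -107/(90*(r + 3)) + 5555/(5184*(r + 2)) - 29/(72*(r + 2)**2) - 1/(28*(r + 1)) - 3517/(4032*(r - 6)) + 1661/(1620*(r - 7)).
Integrate each term; A/(r−a) gives A·log|r−a|; A/(r−a)² gives −A/(r−a).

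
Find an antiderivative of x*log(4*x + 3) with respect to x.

Use integration by parts with u = log(4*x + 3), dv = x dx.
Then du = 4/(4*x + 3) dx and v = x**2/2.

x**2*log(4*x + 3)/2 - x**2/4 + 3*x/8 - 9*log(4*x + 3)/32 + C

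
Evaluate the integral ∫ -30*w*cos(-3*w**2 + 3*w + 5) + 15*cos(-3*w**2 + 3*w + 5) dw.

5*sin(-3*w**2 + 3*w + 5) + C

Let u = 3*w**2 - 3*w - 5, so du = (6*w - 3) dw.
Rewriting, the integral becomes -5·∫ cos(u) du = -5·sin(u).
Substituting back, u = 3*w**2 - 3*w - 5.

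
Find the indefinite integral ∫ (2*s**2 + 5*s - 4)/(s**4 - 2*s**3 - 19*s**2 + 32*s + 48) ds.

Factor the denominator: (s - 4)*(s - 3)*(s + 1)*(s + 4).
Partial-fraction decomposition: -1/(21*(s + 4)) - 7/(60*(s + 1)) - 29/(28*(s - 3)) + 6/(5*(s - 4)).
Integrate each term: A/(s−a) contributes A·log|s−a|.

6*log(s - 4)/5 - 29*log(s - 3)/28 - 7*log(s + 1)/60 - log(s + 4)/21 + C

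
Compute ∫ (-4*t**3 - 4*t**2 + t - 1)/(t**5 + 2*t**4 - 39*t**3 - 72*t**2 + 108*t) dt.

-log(t)/108 - 1003*log(t - 6)/3240 + 2*log(t - 1)/35 - 17*log(t + 3)/81 + 713*log(t + 6)/1512 + C

Factor the denominator: t*(t - 6)*(t - 1)*(t + 3)*(t + 6).
Partial-fraction decomposition: 713/(1512*(t + 6)) - 17/(81*(t + 3)) + 2/(35*(t - 1)) - 1003/(3240*(t - 6)) - 1/(108*t).
Integrate each term: A/(t−a) contributes A·log|t−a|.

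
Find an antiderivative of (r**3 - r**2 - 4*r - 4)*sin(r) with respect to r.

-r**3*cos(r) + 3*r**2*sin(r) + r**2*cos(r) - 2*r*sin(r) + 10*r*cos(r) - 10*sin(r) + 2*cos(r) + C

Use integration by parts with u = r**3 - r**2 - 4*r - 4, dv = sin(r) dr, so v = -cos(r).
Apply parts 3 times (tabular method): alternate signs, differentiate u down to 0, integrate dv up.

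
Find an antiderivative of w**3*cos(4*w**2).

Let u = w², du = 2w dw; rewrite as (1/2)∫ u^1·cos(4u) du.
Now integrate by parts 1 time.

w**2*sin(4*w**2)/8 + cos(4*w**2)/32 + C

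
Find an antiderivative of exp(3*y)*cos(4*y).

Let I denote the integral. Integrate by parts with u = cos(4*y), dv = exp(3*y) dy, so v = exp(3*y)/3: I = exp(3*y)*cos(4*y)/3 + (4/3)·∫ exp(3*y)*sin(4*y) dy.
Apply parts again with u = sin(4*y), dv = exp(3*y) dy: ∫ exp(3*y)*sin(4*y) dy = exp(3*y)*sin(4*y)/3 − (4/3)·I. Substituting back brings back I: I = 4*exp(3*y)*sin(4*y)/9 + exp(3*y)*cos(4*y)/3 − (16/9)·I.
Solving for I: (1 + 16/9)·I equals the remaining terms, so I = (9/25)·(4*exp(3*y)*sin(4*y)/9 + exp(3*y)*cos(4*y)/3).

4*exp(3*y)*sin(4*y)/25 + 3*exp(3*y)*cos(4*y)/25 + C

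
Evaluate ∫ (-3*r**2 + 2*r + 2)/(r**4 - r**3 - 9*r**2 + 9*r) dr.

2*log(r)/9 - 19*log(r - 3)/36 - log(r - 1)/8 + 31*log(r + 3)/72 + C

Factor the denominator: r*(r - 3)*(r - 1)*(r + 3).
Partial-fraction decomposition: 31/(72*(r + 3)) - 1/(8*(r - 1)) - 19/(36*(r - 3)) + 2/(9*r).
Integrate each term: A/(r−a) contributes A·log|r−a|.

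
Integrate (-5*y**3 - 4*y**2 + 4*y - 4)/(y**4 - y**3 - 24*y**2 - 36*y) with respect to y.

Factor the denominator: y*(y - 6)*(y + 2)*(y + 3).
Partial-fraction decomposition: -83/(27*(y + 3)) + 3/(4*(y + 2)) - 301/(108*(y - 6)) + 1/(9*y).
Integrate each term: A/(y−a) contributes A·log|y−a|.

log(y)/9 - 301*log(y - 6)/108 + 3*log(y + 2)/4 - 83*log(y + 3)/27 + C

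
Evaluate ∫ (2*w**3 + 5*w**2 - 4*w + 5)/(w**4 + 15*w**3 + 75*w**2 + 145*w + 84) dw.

log(w + 1)/3 - log(w + 3) - 3*log(w + 4) + 17*log(w + 7)/3 + C

Factor the denominator: (w + 1)*(w + 3)*(w + 4)*(w + 7).
Partial-fraction decomposition: 17/(3*(w + 7)) - 3/(w + 4) - 1/(w + 3) + 1/(3*(w + 1)).
Integrate each term: A/(w−a) contributes A·log|w−a|.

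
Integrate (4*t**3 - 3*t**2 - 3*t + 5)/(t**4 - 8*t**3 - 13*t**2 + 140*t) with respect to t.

Factor the denominator: t*(t - 7)*(t - 5)*(t + 4).
Partial-fraction decomposition: 287/(396*(t + 4)) - 83/(18*(t - 5)) + 1209/(154*(t - 7)) + 1/(28*t).
Integrate each term: A/(t−a) contributes A·log|t−a|.

log(t)/28 + 1209*log(t - 7)/154 - 83*log(t - 5)/18 + 287*log(t + 4)/396 + C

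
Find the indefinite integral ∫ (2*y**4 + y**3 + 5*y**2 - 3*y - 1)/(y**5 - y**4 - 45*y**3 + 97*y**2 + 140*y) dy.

Factor the denominator: y*(y - 5)*(y - 4)*(y + 1)*(y + 7).
Partial-fraction decomposition: 1181/(1386*(y + 7)) - 2/(45*(y + 1)) - 643/(220*(y - 4)) + 371/(90*(y - 5)) - 1/(140*y).
Integrate each term: A/(y−a) contributes A·log|y−a|.

-log(y)/140 + 371*log(y - 5)/90 - 643*log(y - 4)/220 - 2*log(y + 1)/45 + 1181*log(y + 7)/1386 + C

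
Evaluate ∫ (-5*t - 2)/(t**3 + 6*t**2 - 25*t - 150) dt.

Factor the denominator: (t - 5)*(t + 5)*(t + 6).
Partial-fraction decomposition: 28/(11*(t + 6)) - 23/(10*(t + 5)) - 27/(110*(t - 5)).
Integrate each term: A/(t−a) contributes A·log|t−a|.

-27*log(t - 5)/110 - 23*log(t + 5)/10 + 28*log(t + 6)/11 + C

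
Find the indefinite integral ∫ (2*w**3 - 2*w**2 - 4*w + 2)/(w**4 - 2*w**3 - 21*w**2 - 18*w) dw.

-log(w)/9 + 169*log(w - 6)/189 + log(w + 1)/7 + 29*log(w + 3)/27 + C

Factor the denominator: w*(w - 6)*(w + 1)*(w + 3).
Partial-fraction decomposition: 29/(27*(w + 3)) + 1/(7*(w + 1)) + 169/(189*(w - 6)) - 1/(9*w).
Integrate each term: A/(w−a) contributes A·log|w−a|.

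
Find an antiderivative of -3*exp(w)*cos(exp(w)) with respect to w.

-3*sin(exp(w)) + C

Let u = exp(w), so du = (exp(w)) dw.
Rewriting, the integral becomes -3·∫ cos(u) du = -3·sin(u).
Substituting back, u = exp(w).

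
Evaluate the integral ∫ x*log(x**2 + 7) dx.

Let u = x**2 + 7, so du = (2*x) dx.
The integral becomes (1/2)·∫ log(u) du; integrate by parts with u′=log(u), dv′=du.

x**2*log(x**2 + 7)/2 - x**2/2 + 7*log(x**2 + 7)/2 + C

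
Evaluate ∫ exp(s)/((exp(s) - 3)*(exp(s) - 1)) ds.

log(exp(s) - 3)/2 - log(exp(s) - 1)/2 + C

Let u = e^s, du = e^s ds.
The integral becomes ∫ du/((u-1)(u-3)); decompose into partial fractions.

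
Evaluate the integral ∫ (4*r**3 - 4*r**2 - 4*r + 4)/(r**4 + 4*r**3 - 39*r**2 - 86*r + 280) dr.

Factor the denominator: (r - 5)*(r - 2)*(r + 4)*(r + 7).
Partial-fraction decomposition: 128/(27*(r + 7)) - 50/(27*(r + 4)) - 2/(27*(r - 2)) + 32/(27*(r - 5)).
Integrate each term: A/(r−a) contributes A·log|r−a|.

32*log(r - 5)/27 - 2*log(r - 2)/27 - 50*log(r + 4)/27 + 128*log(r + 7)/27 + C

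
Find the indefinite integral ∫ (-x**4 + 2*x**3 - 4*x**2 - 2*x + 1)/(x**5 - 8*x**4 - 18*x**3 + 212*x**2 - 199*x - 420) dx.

-481*log(x - 7)/288 + 199*log(x - 4)/135 - 17*log(x - 3)/32 + log(x + 1)/160 - 241*log(x + 5)/864 + C

Factor the denominator: (x - 7)*(x - 4)*(x - 3)*(x + 1)*(x + 5).
Partial-fraction decomposition: -241/(864*(x + 5)) + 1/(160*(x + 1)) - 17/(32*(x - 3)) + 199/(135*(x - 4)) - 481/(288*(x - 7)).
Integrate each term: A/(x−a) contributes A·log|x−a|.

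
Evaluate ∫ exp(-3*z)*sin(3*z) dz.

-exp(-3*z)*sin(3*z)/6 - exp(-3*z)*cos(3*z)/6 + C

Let I denote the integral. Integrate by parts with u = sin(3*z), dv = exp(-3*z) dz, so v = -exp(-3*z)/3: I = -exp(-3*z)*sin(3*z)/3 + ∫ exp(-3*z)*cos(3*z) dz.
Apply parts again with u = cos(3*z), dv = exp(-3*z) dz: ∫ exp(-3*z)*cos(3*z) dz = -exp(-3*z)*cos(3*z)/3 − I. Substituting back brings back I: I = -exp(-3*z)*sin(3*z)/3 - exp(-3*z)*cos(3*z)/3 − I.
Solving for I: (1 + 1)·I equals the remaining terms, so I = (1/2)·(-exp(-3*z)*sin(3*z)/3 - exp(-3*z)*cos(3*z)/3).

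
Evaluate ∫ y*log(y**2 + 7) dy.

y**2*log(y**2 + 7)/2 - y**2/2 + 7*log(y**2 + 7)/2 + C

Let u = y**2 + 7, so du = (2*y) dy.
The integral becomes (1/2)·∫ log(u) du; integrate by parts with u′=log(u), dv′=du.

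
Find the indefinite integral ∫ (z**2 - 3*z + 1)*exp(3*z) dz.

Use integration by parts with u = z**2 - 3*z + 1, dv = exp(3*z) dz, so v = exp(3*z)/3.
Apply parts 2 times (tabular method): alternate signs, differentiate u down to 0, integrate dv up.

(9*z**2 - 33*z + 20)*exp(3*z)/27 + C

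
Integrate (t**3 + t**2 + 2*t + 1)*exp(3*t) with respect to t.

(3*t**3 + 6*t + 1)*exp(3*t)/9 + C

Use integration by parts with u = t**3 + t**2 + 2*t + 1, dv = exp(3*t) dt, so v = exp(3*t)/3.
Apply parts 3 times (tabular method): alternate signs, differentiate u down to 0, integrate dv up.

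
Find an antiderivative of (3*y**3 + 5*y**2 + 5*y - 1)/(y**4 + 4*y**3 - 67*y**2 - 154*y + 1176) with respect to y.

Factor the denominator: (y - 6)*(y - 4)*(y + 7)**2.
Partial-fraction decomposition: 34088/(20449*(y + 7)) - 820/(143*(y + 7)**2) - 291/(242*(y - 4)) + 857/(338*(y - 6)).
Integrate each term; A/(y−a) gives A·log|y−a|; A/(y−a)² gives −A/(y−a).

857*log(y - 6)/338 - 291*log(y - 4)/242 + 34088*log(y + 7)/20449 + 820/(143*y + 1001) + C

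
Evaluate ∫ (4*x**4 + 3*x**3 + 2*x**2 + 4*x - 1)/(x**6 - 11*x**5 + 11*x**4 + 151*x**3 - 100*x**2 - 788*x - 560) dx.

1793*log(x - 7)/648 - 736*log(x - 5)/147 + 421*log(x - 4)/180 + log(x + 1)/120 - 1705*log(x + 2)/15876 - 13/(126*x + 252) + C

Factor the denominator: (x - 7)*(x - 5)*(x - 4)*(x + 1)*(x + 2)**2.
Partial-fraction decomposition: -1705/(15876*(x + 2)) + 13/(126*(x + 2)**2) + 1/(120*(x + 1)) + 421/(180*(x - 4)) - 736/(147*(x - 5)) + 1793/(648*(x - 7)).
Integrate each term; A/(x−a) gives A·log|x−a|; A/(x−a)² gives −A/(x−a).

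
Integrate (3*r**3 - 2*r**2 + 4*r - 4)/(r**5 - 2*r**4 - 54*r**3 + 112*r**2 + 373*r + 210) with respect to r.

Factor the denominator: (r - 6)*(r - 5)*(r + 1)**2*(r + 7).
Partial-fraction decomposition: -1159/(5616*(r + 7)) + 53/(882*(r + 1)) - 13/(252*(r + 1)**2) - 341/(432*(r - 5)) + 596/(637*(r - 6)).
Integrate each term; A/(r−a) gives A·log|r−a|; A/(r−a)² gives −A/(r−a).

596*log(r - 6)/637 - 341*log(r - 5)/432 + 53*log(r + 1)/882 - 1159*log(r + 7)/5616 + 13/(252*r + 252) + C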